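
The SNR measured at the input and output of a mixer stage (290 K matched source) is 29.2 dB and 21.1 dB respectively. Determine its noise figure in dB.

NF (dB) = SNR_in(dB) − SNR_out(dB) when the source is at T₀
NF = 29.2 − 21.1 = 8.1 dB

8.1 dB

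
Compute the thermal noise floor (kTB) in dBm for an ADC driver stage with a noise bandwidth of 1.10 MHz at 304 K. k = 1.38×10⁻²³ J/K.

−113.4 dBm

P_n = kTB = 1.38×10⁻²³ × 304 × 1.10×10⁶ = 4.61×10⁻¹⁵ W
In dBm: 10 log₁₀(4.61×10⁻¹⁵ / 10⁻³) = −113.4 dBm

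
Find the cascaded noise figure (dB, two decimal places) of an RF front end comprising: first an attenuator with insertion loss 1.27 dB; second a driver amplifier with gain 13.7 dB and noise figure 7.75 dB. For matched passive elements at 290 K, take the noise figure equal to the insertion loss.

9.02 dB

Convert to linear (a loss of L dB is a gain of −L dB): F_i = 10^(NF_i/10), G_i = 10^(G_i,dB/10)
  Stage 1: F_1 = 10^(1.27/10) = 1.340, G_1 = 10^(−1.27/10) = 0.7464
  Stage 2: F_2 = 10^(7.75/10) = 5.957, G_2 = 10^(13.7/10) = 23.44
Friis cascade:
  F = 1.340 + (5.957 − 1)/0.7464 = 7.980
NF = 10 log₁₀(7.980) = 9.02 dB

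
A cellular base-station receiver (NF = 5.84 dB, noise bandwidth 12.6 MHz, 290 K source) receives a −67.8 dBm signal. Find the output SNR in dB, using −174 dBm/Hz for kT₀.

29.4 dB

Noise floor: N = −174 + 10 log₁₀(B) + NF
10 log₁₀(1.26×10⁷) = 71 dB
N = −174 + 71 + 5.84 = −97.16 dBm
SNR = P_sig − N = −67.8 − (−97.16) = 29.36 dB → 29.4 dB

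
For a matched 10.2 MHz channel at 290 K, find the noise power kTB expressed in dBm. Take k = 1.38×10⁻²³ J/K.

P_n = kTB = 1.38×10⁻²³ × 290 × 1.02×10⁷ = 4.08×10⁻¹⁴ W
In dBm: 10 log₁₀(4.08×10⁻¹⁴ / 10⁻³) = −103.9 dBm

−103.9 dBm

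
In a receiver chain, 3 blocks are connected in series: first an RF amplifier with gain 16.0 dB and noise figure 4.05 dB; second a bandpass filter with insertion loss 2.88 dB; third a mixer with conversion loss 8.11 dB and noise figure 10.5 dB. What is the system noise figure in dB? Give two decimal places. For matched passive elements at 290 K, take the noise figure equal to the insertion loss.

Convert to linear (a loss of L dB is a gain of −L dB): F_i = 10^(NF_i/10), G_i = 10^(G_i,dB/10)
  Stage 1: F_1 = 10^(4.05/10) = 2.541, G_1 = 10^(16.0/10) = 39.81
  Stage 2: F_2 = 10^(2.88/10) = 1.941, G_2 = 10^(−2.88/10) = 0.5152
  Stage 3: F_3 = 10^(10.5/10) = 11.22, G_3 = 10^(−8.11/10) = 0.1545
Friis cascade:
  F = 2.541 + (1.941 − 1)/39.81 + (11.22 − 1)/20.51 = 3.063
NF = 10 log₁₀(3.063) = 4.86 dB

4.86 dB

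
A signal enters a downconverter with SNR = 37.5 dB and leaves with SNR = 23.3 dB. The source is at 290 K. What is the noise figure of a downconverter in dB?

14.2 dB

NF (dB) = SNR_in(dB) − SNR_out(dB) when the source is at T₀
NF = 37.5 − 23.3 = 14.2 dB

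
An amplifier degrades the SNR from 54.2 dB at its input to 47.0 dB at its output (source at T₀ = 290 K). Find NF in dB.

7.2 dB

NF (dB) = SNR_in(dB) − SNR_out(dB) when the source is at T₀
NF = 54.2 − 47.0 = 7.2 dB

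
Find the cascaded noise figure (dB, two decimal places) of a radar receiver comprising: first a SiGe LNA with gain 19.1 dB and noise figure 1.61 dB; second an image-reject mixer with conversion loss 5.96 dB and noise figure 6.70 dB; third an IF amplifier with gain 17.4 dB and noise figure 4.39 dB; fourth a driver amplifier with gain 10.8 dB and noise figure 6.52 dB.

1.99 dB

Convert to linear (a loss of L dB is a gain of −L dB): F_i = 10^(NF_i/10), G_i = 10^(G_i,dB/10)
  Stage 1: F_1 = 10^(1.61/10) = 1.449, G_1 = 10^(19.1/10) = 81.28
  Stage 2: F_2 = 10^(6.70/10) = 4.677, G_2 = 10^(−5.96/10) = 0.2535
  Stage 3: F_3 = 10^(4.39/10) = 2.748, G_3 = 10^(17.4/10) = 54.95
  Stage 4: F_4 = 10^(6.52/10) = 4.487, G_4 = 10^(10.8/10) = 12.02
Friis cascade:
  F = 1.449 + (4.677 − 1)/81.28 + (2.748 − 1)/20.61 + (4.487 − 1)/1132 = 1.582
NF = 10 log₁₀(1.582) = 1.99 dB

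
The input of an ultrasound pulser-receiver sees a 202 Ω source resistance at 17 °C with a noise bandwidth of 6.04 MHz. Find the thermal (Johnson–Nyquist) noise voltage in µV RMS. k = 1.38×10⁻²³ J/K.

4.42 µV

T = 17 °C + 273.15 = 290.15 K
V_n = √(4kTRB)
4kTRB = 4 × 1.38×10⁻²³ × 290.15 × 2.02×10² × 6.04×10⁶ = 1.95×10⁻¹¹ V²
V_n = √(1.95×10⁻¹¹) = 4.42×10⁻⁶ V = 4.42 µV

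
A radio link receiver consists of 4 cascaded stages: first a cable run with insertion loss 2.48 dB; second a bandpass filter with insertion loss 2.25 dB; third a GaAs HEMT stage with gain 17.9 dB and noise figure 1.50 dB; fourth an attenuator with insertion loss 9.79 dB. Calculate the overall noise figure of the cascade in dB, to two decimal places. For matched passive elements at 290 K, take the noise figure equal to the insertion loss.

6.64 dB

Convert to linear (a loss of L dB is a gain of −L dB): F_i = 10^(NF_i/10), G_i = 10^(G_i,dB/10)
  Stage 1: F_1 = 10^(2.48/10) = 1.770, G_1 = 10^(−2.48/10) = 0.5649
  Stage 2: F_2 = 10^(2.25/10) = 1.679, G_2 = 10^(−2.25/10) = 0.5957
  Stage 3: F_3 = 10^(1.50/10) = 1.413, G_3 = 10^(17.9/10) = 61.66
  Stage 4: F_4 = 10^(9.79/10) = 9.528, G_4 = 10^(−9.79/10) = 0.1050
Friis cascade:
  F = 1.770 + (1.679 − 1)/0.5649 + (1.413 − 1)/0.3365 + (9.528 − 1)/20.75 = 4.609
NF = 10 log₁₀(4.609) = 6.64 dB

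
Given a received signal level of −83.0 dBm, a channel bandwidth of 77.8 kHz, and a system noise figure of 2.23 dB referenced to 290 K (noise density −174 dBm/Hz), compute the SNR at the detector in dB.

39.9 dB

Noise floor: N = −174 + 10 log₁₀(B) + NF
10 log₁₀(7.78×10⁴) = 48.91 dB
N = −174 + 48.91 + 2.23 = −122.86 dBm
SNR = P_sig − N = −83.0 − (−122.86) = 39.86 dB → 39.9 dB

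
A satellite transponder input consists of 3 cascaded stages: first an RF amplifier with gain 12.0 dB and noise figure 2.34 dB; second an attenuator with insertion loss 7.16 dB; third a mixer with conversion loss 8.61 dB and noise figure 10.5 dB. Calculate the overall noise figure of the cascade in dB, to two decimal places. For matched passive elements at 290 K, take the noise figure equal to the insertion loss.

Convert to linear (a loss of L dB is a gain of −L dB): F_i = 10^(NF_i/10), G_i = 10^(G_i,dB/10)
  Stage 1: F_1 = 10^(2.34/10) = 1.714, G_1 = 10^(12.0/10) = 15.85
  Stage 2: F_2 = 10^(7.16/10) = 5.200, G_2 = 10^(−7.16/10) = 0.1923
  Stage 3: F_3 = 10^(10.5/10) = 11.22, G_3 = 10^(−8.61/10) = 0.1377
Friis cascade:
  F = 1.714 + (5.200 − 1)/15.85 + (11.22 − 1)/3.048 = 5.332
NF = 10 log₁₀(5.332) = 7.27 dB

7.27 dB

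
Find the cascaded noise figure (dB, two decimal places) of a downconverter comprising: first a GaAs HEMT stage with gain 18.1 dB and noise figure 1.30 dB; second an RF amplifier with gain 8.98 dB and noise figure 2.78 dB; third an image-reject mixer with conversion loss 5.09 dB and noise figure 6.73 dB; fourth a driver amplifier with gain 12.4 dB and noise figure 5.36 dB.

Convert to linear (a loss of L dB is a gain of −L dB): F_i = 10^(NF_i/10), G_i = 10^(G_i,dB/10)
  Stage 1: F_1 = 10^(1.30/10) = 1.349, G_1 = 10^(18.1/10) = 64.57
  Stage 2: F_2 = 10^(2.78/10) = 1.897, G_2 = 10^(8.98/10) = 7.907
  Stage 3: F_3 = 10^(6.73/10) = 4.710, G_3 = 10^(−5.09/10) = 0.3097
  Stage 4: F_4 = 10^(5.36/10) = 3.436, G_4 = 10^(12.4/10) = 17.38
Friis cascade:
  F = 1.349 + (1.897 − 1)/64.57 + (4.710 − 1)/510.5 + (3.436 − 1)/158.1 = 1.386
NF = 10 log₁₀(1.386) = 1.42 dB

1.42 dB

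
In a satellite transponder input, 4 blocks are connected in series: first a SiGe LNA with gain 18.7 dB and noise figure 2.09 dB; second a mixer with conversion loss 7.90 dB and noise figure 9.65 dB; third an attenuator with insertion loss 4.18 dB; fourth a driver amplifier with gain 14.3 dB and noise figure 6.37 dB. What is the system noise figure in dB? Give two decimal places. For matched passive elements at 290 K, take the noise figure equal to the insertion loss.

4.13 dB

Convert to linear (a loss of L dB is a gain of −L dB): F_i = 10^(NF_i/10), G_i = 10^(G_i,dB/10)
  Stage 1: F_1 = 10^(2.09/10) = 1.618, G_1 = 10^(18.7/10) = 74.13
  Stage 2: F_2 = 10^(9.65/10) = 9.226, G_2 = 10^(−7.90/10) = 0.1622
  Stage 3: F_3 = 10^(4.18/10) = 2.618, G_3 = 10^(−4.18/10) = 0.3819
  Stage 4: F_4 = 10^(6.37/10) = 4.335, G_4 = 10^(14.3/10) = 26.92
Friis cascade:
  F = 1.618 + (9.226 − 1)/74.13 + (2.618 − 1)/12.02 + (4.335 − 1)/4.592 = 2.590
NF = 10 log₁₀(2.590) = 4.13 dB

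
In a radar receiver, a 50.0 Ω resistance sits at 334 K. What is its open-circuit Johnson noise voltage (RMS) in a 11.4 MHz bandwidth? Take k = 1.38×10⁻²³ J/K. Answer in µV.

3.24 µV

V_n = √(4kTRB)
4kTRB = 4 × 1.38×10⁻²³ × 334 × 5.00×10¹ × 1.14×10⁷ = 1.05×10⁻¹¹ V²
V_n = √(1.05×10⁻¹¹) = 3.24×10⁻⁶ V = 3.24 µV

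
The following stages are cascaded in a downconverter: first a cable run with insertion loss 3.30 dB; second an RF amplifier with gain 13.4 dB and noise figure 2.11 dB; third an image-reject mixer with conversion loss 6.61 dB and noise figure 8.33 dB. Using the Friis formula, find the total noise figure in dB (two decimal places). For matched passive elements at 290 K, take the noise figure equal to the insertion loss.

Convert to linear (a loss of L dB is a gain of −L dB): F_i = 10^(NF_i/10), G_i = 10^(G_i,dB/10)
  Stage 1: F_1 = 10^(3.30/10) = 2.138, G_1 = 10^(−3.30/10) = 0.4677
  Stage 2: F_2 = 10^(2.11/10) = 1.626, G_2 = 10^(13.4/10) = 21.88
  Stage 3: F_3 = 10^(8.33/10) = 6.808, G_3 = 10^(−6.61/10) = 0.2183
Friis cascade:
  F = 2.138 + (1.626 − 1)/0.4677 + (6.808 − 1)/10.23 = 4.043
NF = 10 log₁₀(4.043) = 6.07 dB

6.07 dB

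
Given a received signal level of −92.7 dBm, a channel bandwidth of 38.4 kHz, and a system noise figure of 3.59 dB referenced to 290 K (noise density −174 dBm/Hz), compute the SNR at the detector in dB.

Noise floor: N = −174 + 10 log₁₀(B) + NF
10 log₁₀(3.84×10⁴) = 45.84 dB
N = −174 + 45.84 + 3.59 = −124.57 dBm
SNR = P_sig − N = −92.7 − (−124.57) = 31.87 dB → 31.9 dB

31.9 dB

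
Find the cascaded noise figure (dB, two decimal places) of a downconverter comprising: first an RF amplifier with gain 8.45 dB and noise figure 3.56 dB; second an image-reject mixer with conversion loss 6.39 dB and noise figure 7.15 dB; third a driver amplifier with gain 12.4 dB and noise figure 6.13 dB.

Convert to linear (a loss of L dB is a gain of −L dB): F_i = 10^(NF_i/10), G_i = 10^(G_i,dB/10)
  Stage 1: F_1 = 10^(3.56/10) = 2.270, G_1 = 10^(8.45/10) = 6.998
  Stage 2: F_2 = 10^(7.15/10) = 5.188, G_2 = 10^(−6.39/10) = 0.2296
  Stage 3: F_3 = 10^(6.13/10) = 4.102, G_3 = 10^(12.4/10) = 17.38
Friis cascade:
  F = 2.270 + (5.188 − 1)/6.998 + (4.102 − 1)/1.607 = 4.799
NF = 10 log₁₀(4.799) = 6.81 dB

6.81 dB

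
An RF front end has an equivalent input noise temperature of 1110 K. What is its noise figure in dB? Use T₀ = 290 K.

6.84 dB

F = 1 + T_e/T₀ = 1 + 1110/290 = 4.82759
NF = 10 log₁₀(4.82759) = 6.84 dB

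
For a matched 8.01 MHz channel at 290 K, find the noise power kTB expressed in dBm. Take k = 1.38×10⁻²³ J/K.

−104.9 dBm

P_n = kTB = 1.38×10⁻²³ × 290 × 8.01×10⁶ = 3.21×10⁻¹⁴ W
In dBm: 10 log₁₀(3.21×10⁻¹⁴ / 10⁻³) = −104.9 dBm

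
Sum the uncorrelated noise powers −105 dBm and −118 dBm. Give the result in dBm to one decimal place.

−104.8 dBm

Convert to linear, add, convert back:
P₁ = 3.16×10⁻¹⁴ W, P₂ = 1.58×10⁻¹⁵ W
P_tot = 3.32×10⁻¹⁴ W → 10 log₁₀(P_tot / 10⁻³) = −104.8 dBm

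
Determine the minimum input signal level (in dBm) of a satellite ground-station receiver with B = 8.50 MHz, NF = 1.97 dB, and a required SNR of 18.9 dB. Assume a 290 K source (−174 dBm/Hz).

Sensitivity = −174 + 10 log₁₀(B) + NF + SNR_min
= −174 + 69.29 + 1.97 + 18.9
= −83.84 dBm → −83.8 dBm

−83.8 dBm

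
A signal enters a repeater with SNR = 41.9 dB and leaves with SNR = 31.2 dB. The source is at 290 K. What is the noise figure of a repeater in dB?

NF (dB) = SNR_in(dB) − SNR_out(dB) when the source is at T₀
NF = 41.9 − 31.2 = 10.7 dB

10.7 dB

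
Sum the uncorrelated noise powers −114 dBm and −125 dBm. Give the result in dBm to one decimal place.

Convert to linear, add, convert back:
P₁ = 3.98×10⁻¹⁵ W, P₂ = 3.16×10⁻¹⁶ W
P_tot = 4.30×10⁻¹⁵ W → 10 log₁₀(P_tot / 10⁻³) = −113.7 dBm

−113.7 dBm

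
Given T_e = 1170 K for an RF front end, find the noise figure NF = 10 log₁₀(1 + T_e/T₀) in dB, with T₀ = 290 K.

F = 1 + T_e/T₀ = 1 + 1170/290 = 5.03448
NF = 10 log₁₀(5.03448) = 7.02 dB

7.02 dB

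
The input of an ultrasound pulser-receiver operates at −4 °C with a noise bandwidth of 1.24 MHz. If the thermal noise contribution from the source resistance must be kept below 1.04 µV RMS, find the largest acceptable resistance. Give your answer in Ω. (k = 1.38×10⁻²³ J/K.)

T = −4 °C + 273.15 = 269.15 K
Johnson–Nyquist: V_n = √(4kTRB) ⇒ R = V_n² / (4kTB)
4kTB = 4 × 1.38×10⁻²³ × 269.15 × 1.24×10⁶ = 1.84×10⁻¹⁴
R = (1.04×10⁻⁶)² / 1.84×10⁻¹⁴ = 5.87×10¹ Ω = 58.7 Ω

58.7 Ω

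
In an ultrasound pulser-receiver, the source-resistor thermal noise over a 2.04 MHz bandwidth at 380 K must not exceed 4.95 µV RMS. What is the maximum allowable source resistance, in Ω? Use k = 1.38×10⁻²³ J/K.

573 Ω

Johnson–Nyquist: V_n = √(4kTRB) ⇒ R = V_n² / (4kTB)
4kTB = 4 × 1.38×10⁻²³ × 380 × 2.04×10⁶ = 4.28×10⁻¹⁴
R = (4.95×10⁻⁶)² / 4.28×10⁻¹⁴ = 5.73×10² Ω = 573 Ω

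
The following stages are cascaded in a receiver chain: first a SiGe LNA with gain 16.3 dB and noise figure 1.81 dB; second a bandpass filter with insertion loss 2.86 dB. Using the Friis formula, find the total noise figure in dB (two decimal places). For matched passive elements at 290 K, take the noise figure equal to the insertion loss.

Convert to linear (a loss of L dB is a gain of −L dB): F_i = 10^(NF_i/10), G_i = 10^(G_i,dB/10)
  Stage 1: F_1 = 10^(1.81/10) = 1.517, G_1 = 10^(16.3/10) = 42.66
  Stage 2: F_2 = 10^(2.86/10) = 1.932, G_2 = 10^(−2.86/10) = 0.5176
Friis cascade:
  F = 1.517 + (1.932 − 1)/42.66 = 1.539
NF = 10 log₁₀(1.539) = 1.87 dB

1.87 dB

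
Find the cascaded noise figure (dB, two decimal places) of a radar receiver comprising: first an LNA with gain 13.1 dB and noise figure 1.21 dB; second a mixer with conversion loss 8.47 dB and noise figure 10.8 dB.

2.70 dB

Convert to linear (a loss of L dB is a gain of −L dB): F_i = 10^(NF_i/10), G_i = 10^(G_i,dB/10)
  Stage 1: F_1 = 10^(1.21/10) = 1.321, G_1 = 10^(13.1/10) = 20.42
  Stage 2: F_2 = 10^(10.8/10) = 12.02, G_2 = 10^(−8.47/10) = 0.1422
Friis cascade:
  F = 1.321 + (12.02 − 1)/20.42 = 1.861
NF = 10 log₁₀(1.861) = 2.70 dB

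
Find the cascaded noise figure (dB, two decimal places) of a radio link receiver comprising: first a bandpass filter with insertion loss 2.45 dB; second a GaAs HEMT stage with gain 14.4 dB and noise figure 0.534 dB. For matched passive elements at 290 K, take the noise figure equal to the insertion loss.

2.98 dB

Convert to linear (a loss of L dB is a gain of −L dB): F_i = 10^(NF_i/10), G_i = 10^(G_i,dB/10)
  Stage 1: F_1 = 10^(2.45/10) = 1.758, G_1 = 10^(−2.45/10) = 0.5689
  Stage 2: F_2 = 10^(0.534/10) = 1.131, G_2 = 10^(14.4/10) = 27.54
Friis cascade:
  F = 1.758 + (1.131 − 1)/0.5689 = 1.988
NF = 10 log₁₀(1.988) = 2.98 dB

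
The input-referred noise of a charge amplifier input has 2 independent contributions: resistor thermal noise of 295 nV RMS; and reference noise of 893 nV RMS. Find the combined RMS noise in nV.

940 nV

Uncorrelated sources add in power (mean-square): V_tot = √(ΣV_i²)
V_tot = √[(2.95×10⁻⁷)² + (8.93×10⁻⁷)²] = 9.40×10⁻⁷ V = 940 nV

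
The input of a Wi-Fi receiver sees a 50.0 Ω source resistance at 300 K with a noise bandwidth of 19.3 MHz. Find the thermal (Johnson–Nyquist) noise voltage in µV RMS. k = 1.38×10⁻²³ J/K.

4.00 µV

V_n = √(4kTRB)
4kTRB = 4 × 1.38×10⁻²³ × 300 × 5.00×10¹ × 1.93×10⁷ = 1.60×10⁻¹¹ V²
V_n = √(1.60×10⁻¹¹) = 4.00×10⁻⁶ V = 4.00 µV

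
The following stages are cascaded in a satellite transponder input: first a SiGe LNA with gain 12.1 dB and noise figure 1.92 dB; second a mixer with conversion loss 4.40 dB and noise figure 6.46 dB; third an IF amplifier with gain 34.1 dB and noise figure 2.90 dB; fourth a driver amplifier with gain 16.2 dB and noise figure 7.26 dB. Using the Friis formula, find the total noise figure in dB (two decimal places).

Convert to linear (a loss of L dB is a gain of −L dB): F_i = 10^(NF_i/10), G_i = 10^(G_i,dB/10)
  Stage 1: F_1 = 10^(1.92/10) = 1.556, G_1 = 10^(12.1/10) = 16.22
  Stage 2: F_2 = 10^(6.46/10) = 4.426, G_2 = 10^(−4.40/10) = 0.3631
  Stage 3: F_3 = 10^(2.90/10) = 1.950, G_3 = 10^(34.1/10) = 2570
  Stage 4: F_4 = 10^(7.26/10) = 5.321, G_4 = 10^(16.2/10) = 41.69
Friis cascade:
  F = 1.556 + (4.426 − 1)/16.22 + (1.950 − 1)/5.888 + (5.321 − 1)/1.514×10⁴ = 1.929
NF = 10 log₁₀(1.929) = 2.85 dB

2.85 dB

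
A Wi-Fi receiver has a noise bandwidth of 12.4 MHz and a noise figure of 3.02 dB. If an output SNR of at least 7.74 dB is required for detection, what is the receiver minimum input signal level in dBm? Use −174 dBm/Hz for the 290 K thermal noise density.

Sensitivity = −174 + 10 log₁₀(B) + NF + SNR_min
= −174 + 70.93 + 3.02 + 7.74
= −92.31 dBm → −92.3 dBm

−92.3 dBm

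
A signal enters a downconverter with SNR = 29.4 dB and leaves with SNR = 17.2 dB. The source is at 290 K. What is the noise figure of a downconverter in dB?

12.2 dB

NF (dB) = SNR_in(dB) − SNR_out(dB) when the source is at T₀
NF = 29.4 − 17.2 = 12.2 dB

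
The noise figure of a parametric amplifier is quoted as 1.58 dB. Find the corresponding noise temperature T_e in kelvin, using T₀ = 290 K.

F = 10^(1.58/10) = 1.4388
T_e = (F − 1)·T₀ = (1.4388 − 1) × 290 = 127 K

127 K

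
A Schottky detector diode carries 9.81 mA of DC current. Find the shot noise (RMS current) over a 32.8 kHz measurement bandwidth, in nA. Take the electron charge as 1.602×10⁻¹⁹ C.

I_n = √(2qI·B)
2qI·B = 2 × 1.602×10⁻¹⁹ × 9.81×10⁻³ × 3.28×10⁴ = 1.03×10⁻¹⁶ A²
I_n = √(1.03×10⁻¹⁶) = 1.02×10⁻⁸ A = 10.2 nA

10.2 nA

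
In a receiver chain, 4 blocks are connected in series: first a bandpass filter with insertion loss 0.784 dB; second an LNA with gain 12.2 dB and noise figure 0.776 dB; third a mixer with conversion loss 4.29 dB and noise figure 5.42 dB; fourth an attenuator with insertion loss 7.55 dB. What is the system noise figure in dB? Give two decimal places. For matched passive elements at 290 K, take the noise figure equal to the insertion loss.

Convert to linear (a loss of L dB is a gain of −L dB): F_i = 10^(NF_i/10), G_i = 10^(G_i,dB/10)
  Stage 1: F_1 = 10^(0.784/10) = 1.198, G_1 = 10^(−0.784/10) = 0.8348
  Stage 2: F_2 = 10^(0.776/10) = 1.196, G_2 = 10^(12.2/10) = 16.60
  Stage 3: F_3 = 10^(5.42/10) = 3.483, G_3 = 10^(−4.29/10) = 0.3724
  Stage 4: F_4 = 10^(7.55/10) = 5.689, G_4 = 10^(−7.55/10) = 0.1758
Friis cascade:
  F = 1.198 + (1.196 − 1)/0.8348 + (3.483 − 1)/13.85 + (5.689 − 1)/5.159 = 2.520
NF = 10 log₁₀(2.520) = 4.01 dB

4.01 dB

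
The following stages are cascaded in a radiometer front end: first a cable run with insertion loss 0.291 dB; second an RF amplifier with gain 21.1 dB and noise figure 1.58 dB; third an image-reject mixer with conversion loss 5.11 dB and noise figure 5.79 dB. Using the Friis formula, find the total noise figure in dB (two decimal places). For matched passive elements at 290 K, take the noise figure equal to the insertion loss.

Convert to linear (a loss of L dB is a gain of −L dB): F_i = 10^(NF_i/10), G_i = 10^(G_i,dB/10)
  Stage 1: F_1 = 10^(0.291/10) = 1.069, G_1 = 10^(−0.291/10) = 0.9352
  Stage 2: F_2 = 10^(1.58/10) = 1.439, G_2 = 10^(21.1/10) = 128.8
  Stage 3: F_3 = 10^(5.79/10) = 3.793, G_3 = 10^(−5.11/10) = 0.3083
Friis cascade:
  F = 1.069 + (1.439 − 1)/0.9352 + (3.793 − 1)/120.5 = 1.562
NF = 10 log₁₀(1.562) = 1.94 dB

1.94 dB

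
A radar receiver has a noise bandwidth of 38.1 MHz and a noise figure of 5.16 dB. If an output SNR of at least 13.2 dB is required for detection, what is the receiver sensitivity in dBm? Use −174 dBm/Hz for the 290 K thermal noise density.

−79.8 dBm

Sensitivity = −174 + 10 log₁₀(B) + NF + SNR_min
= −174 + 75.81 + 5.16 + 13.2
= −79.83 dBm → −79.8 dBm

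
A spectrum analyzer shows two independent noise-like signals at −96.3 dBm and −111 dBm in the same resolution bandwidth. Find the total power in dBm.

−96.2 dBm

Convert to linear, add, convert back:
P₁ = 2.34×10⁻¹³ W, P₂ = 7.94×10⁻¹⁵ W
P_tot = 2.42×10⁻¹³ W → 10 log₁₀(P_tot / 10⁻³) = −96.2 dBm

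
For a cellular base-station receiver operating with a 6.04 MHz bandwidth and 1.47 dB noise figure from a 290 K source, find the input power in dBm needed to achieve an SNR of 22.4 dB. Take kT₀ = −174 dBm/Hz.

−82.3 dBm

Sensitivity = −174 + 10 log₁₀(B) + NF + SNR_min
= −174 + 67.81 + 1.47 + 22.4
= −82.32 dBm → −82.3 dBm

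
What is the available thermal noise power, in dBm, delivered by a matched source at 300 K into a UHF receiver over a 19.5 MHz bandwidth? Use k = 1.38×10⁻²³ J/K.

−100.9 dBm

P_n = kTB = 1.38×10⁻²³ × 300 × 1.95×10⁷ = 8.07×10⁻¹⁴ W
In dBm: 10 log₁₀(8.07×10⁻¹⁴ / 10⁻³) = −100.9 dBm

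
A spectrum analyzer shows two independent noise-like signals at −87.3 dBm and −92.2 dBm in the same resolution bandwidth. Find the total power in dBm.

Convert to linear, add, convert back:
P₁ = 1.86×10⁻¹² W, P₂ = 6.03×10⁻¹³ W
P_tot = 2.46×10⁻¹² W → 10 log₁₀(P_tot / 10⁻³) = −86.1 dBm

−86.1 dBm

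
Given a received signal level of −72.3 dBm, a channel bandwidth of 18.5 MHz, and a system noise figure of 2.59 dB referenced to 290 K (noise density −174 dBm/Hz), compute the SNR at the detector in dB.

Noise floor: N = −174 + 10 log₁₀(B) + NF
10 log₁₀(1.85×10⁷) = 72.67 dB
N = −174 + 72.67 + 2.59 = −98.74 dBm
SNR = P_sig − N = −72.3 − (−98.74) = 26.44 dB → 26.4 dB

26.4 dB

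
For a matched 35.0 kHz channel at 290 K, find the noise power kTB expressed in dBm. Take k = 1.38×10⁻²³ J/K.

−128.5 dBm

P_n = kTB = 1.38×10⁻²³ × 290 × 3.50×10⁴ = 1.40×10⁻¹⁶ W
In dBm: 10 log₁₀(1.40×10⁻¹⁶ / 10⁻³) = −128.5 dBm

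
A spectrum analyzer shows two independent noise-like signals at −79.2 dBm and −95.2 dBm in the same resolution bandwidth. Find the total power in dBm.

Convert to linear, add, convert back:
P₁ = 1.20×10⁻¹¹ W, P₂ = 3.02×10⁻¹³ W
P_tot = 1.23×10⁻¹¹ W → 10 log₁₀(P_tot / 10⁻³) = −79.1 dBm

−79.1 dBm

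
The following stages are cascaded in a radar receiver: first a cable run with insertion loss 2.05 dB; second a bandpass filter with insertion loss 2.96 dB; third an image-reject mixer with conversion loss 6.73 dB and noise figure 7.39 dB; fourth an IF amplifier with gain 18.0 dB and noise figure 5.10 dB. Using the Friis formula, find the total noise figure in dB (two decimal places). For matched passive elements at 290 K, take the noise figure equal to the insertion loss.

17.05 dB

Convert to linear (a loss of L dB is a gain of −L dB): F_i = 10^(NF_i/10), G_i = 10^(G_i,dB/10)
  Stage 1: F_1 = 10^(2.05/10) = 1.603, G_1 = 10^(−2.05/10) = 0.6237
  Stage 2: F_2 = 10^(2.96/10) = 1.977, G_2 = 10^(−2.96/10) = 0.5058
  Stage 3: F_3 = 10^(7.39/10) = 5.483, G_3 = 10^(−6.73/10) = 0.2123
  Stage 4: F_4 = 10^(5.10/10) = 3.236, G_4 = 10^(18.0/10) = 63.10
Friis cascade:
  F = 1.603 + (1.977 − 1)/0.6237 + (5.483 − 1)/0.3155 + (3.236 − 1)/0.06699 = 50.76
NF = 10 log₁₀(50.76) = 17.05 dB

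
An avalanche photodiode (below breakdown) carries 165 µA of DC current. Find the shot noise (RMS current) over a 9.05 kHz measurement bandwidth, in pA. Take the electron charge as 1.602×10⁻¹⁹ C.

I_n = √(2qI·B)
2qI·B = 2 × 1.602×10⁻¹⁹ × 1.65×10⁻⁴ × 9.05×10³ = 4.78×10⁻¹⁹ A²
I_n = √(4.78×10⁻¹⁹) = 6.92×10⁻¹⁰ A = 692 pA

692 pA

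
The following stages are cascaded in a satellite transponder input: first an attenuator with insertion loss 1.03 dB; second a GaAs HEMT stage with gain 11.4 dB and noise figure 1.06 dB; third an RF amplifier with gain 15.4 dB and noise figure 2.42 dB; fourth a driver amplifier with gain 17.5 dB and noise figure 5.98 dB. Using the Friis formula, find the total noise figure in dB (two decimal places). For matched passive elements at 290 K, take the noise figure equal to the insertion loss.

Convert to linear (a loss of L dB is a gain of −L dB): F_i = 10^(NF_i/10), G_i = 10^(G_i,dB/10)
  Stage 1: F_1 = 10^(1.03/10) = 1.268, G_1 = 10^(−1.03/10) = 0.7889
  Stage 2: F_2 = 10^(1.06/10) = 1.276, G_2 = 10^(11.4/10) = 13.80
  Stage 3: F_3 = 10^(2.42/10) = 1.746, G_3 = 10^(15.4/10) = 34.67
  Stage 4: F_4 = 10^(5.98/10) = 3.963, G_4 = 10^(17.5/10) = 56.23
Friis cascade:
  F = 1.268 + (1.276 − 1)/0.7889 + (1.746 − 1)/10.89 + (3.963 − 1)/377.6 = 1.694
NF = 10 log₁₀(1.694) = 2.29 dB

2.29 dB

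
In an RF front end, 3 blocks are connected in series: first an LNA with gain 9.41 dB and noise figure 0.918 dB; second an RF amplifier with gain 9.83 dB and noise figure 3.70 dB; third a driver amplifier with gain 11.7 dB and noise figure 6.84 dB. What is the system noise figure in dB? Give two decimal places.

1.57 dB

Convert to linear (a loss of L dB is a gain of −L dB): F_i = 10^(NF_i/10), G_i = 10^(G_i,dB/10)
  Stage 1: F_1 = 10^(0.918/10) = 1.235, G_1 = 10^(9.41/10) = 8.730
  Stage 2: F_2 = 10^(3.70/10) = 2.344, G_2 = 10^(9.83/10) = 9.616
  Stage 3: F_3 = 10^(6.84/10) = 4.831, G_3 = 10^(11.7/10) = 14.79
Friis cascade:
  F = 1.235 + (2.344 − 1)/8.730 + (4.831 − 1)/83.95 = 1.435
NF = 10 log₁₀(1.435) = 1.57 dB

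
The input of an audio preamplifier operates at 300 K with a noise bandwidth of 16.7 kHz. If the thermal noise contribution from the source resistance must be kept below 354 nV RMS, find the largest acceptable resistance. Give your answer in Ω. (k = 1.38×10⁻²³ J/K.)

Johnson–Nyquist: V_n = √(4kTRB) ⇒ R = V_n² / (4kTB)
4kTB = 4 × 1.38×10⁻²³ × 300 × 1.67×10⁴ = 2.77×10⁻¹⁶
R = (3.54×10⁻⁷)² / 2.77×10⁻¹⁶ = 4.53×10² Ω = 453 Ω

453 Ω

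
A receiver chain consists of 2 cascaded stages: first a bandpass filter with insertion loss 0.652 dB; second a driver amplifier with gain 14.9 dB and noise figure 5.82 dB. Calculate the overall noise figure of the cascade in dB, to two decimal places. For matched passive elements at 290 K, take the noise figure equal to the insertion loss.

6.47 dB

Convert to linear (a loss of L dB is a gain of −L dB): F_i = 10^(NF_i/10), G_i = 10^(G_i,dB/10)
  Stage 1: F_1 = 10^(0.652/10) = 1.162, G_1 = 10^(−0.652/10) = 0.8606
  Stage 2: F_2 = 10^(5.82/10) = 3.819, G_2 = 10^(14.9/10) = 30.90
Friis cascade:
  F = 1.162 + (3.819 − 1)/0.8606 = 4.438
NF = 10 log₁₀(4.438) = 6.47 dB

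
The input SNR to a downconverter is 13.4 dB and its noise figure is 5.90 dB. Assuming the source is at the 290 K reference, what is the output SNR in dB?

7.50 dB

By definition F = SNR_in/SNR_out, so in dB: SNR_out = SNR_in − NF
SNR_out = 13.4 − 5.90 = 7.50 dB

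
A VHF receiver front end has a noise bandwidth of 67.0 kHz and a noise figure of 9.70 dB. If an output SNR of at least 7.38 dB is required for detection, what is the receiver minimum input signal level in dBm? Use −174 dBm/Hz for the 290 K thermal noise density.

Sensitivity = −174 + 10 log₁₀(B) + NF + SNR_min
= −174 + 48.26 + 9.70 + 7.38
= −108.66 dBm → −108.7 dBm

−108.7 dBm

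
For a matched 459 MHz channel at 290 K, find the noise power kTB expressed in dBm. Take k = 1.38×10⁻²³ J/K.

P_n = kTB = 1.38×10⁻²³ × 290 × 4.59×10⁸ = 1.84×10⁻¹² W
In dBm: 10 log₁₀(1.84×10⁻¹² / 10⁻³) = −87.4 dBm

−87.4 dBm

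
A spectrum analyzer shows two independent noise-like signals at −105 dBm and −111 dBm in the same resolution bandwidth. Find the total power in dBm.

−104.0 dBm

Convert to linear, add, convert back:
P₁ = 3.16×10⁻¹⁴ W, P₂ = 7.94×10⁻¹⁵ W
P_tot = 3.96×10⁻¹⁴ W → 10 log₁₀(P_tot / 10⁻³) = −104.0 dBm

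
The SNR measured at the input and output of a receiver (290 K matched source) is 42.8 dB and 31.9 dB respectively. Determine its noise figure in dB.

NF (dB) = SNR_in(dB) − SNR_out(dB) when the source is at T₀
NF = 42.8 − 31.9 = 10.9 dB

10.9 dB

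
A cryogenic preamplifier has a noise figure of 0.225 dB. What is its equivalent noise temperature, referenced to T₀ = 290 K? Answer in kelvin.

15.4 K

F = 10^(0.225/10) = 1.05317
T_e = (F − 1)·T₀ = (1.05317 − 1) × 290 = 15.4 K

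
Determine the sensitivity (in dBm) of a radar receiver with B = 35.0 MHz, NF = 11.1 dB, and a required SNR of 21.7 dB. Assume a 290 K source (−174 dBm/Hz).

−65.8 dBm

Sensitivity = −174 + 10 log₁₀(B) + NF + SNR_min
= −174 + 75.44 + 11.1 + 21.7
= −65.76 dBm → −65.8 dBm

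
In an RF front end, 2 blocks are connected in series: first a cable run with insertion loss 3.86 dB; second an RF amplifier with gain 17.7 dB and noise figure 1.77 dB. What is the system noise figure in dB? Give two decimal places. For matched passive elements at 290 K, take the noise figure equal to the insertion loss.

5.63 dB

Convert to linear (a loss of L dB is a gain of −L dB): F_i = 10^(NF_i/10), G_i = 10^(G_i,dB/10)
  Stage 1: F_1 = 10^(3.86/10) = 2.432, G_1 = 10^(−3.86/10) = 0.4111
  Stage 2: F_2 = 10^(1.77/10) = 1.503, G_2 = 10^(17.7/10) = 58.88
Friis cascade:
  F = 2.432 + (1.503 − 1)/0.4111 = 3.656
NF = 10 log₁₀(3.656) = 5.63 dB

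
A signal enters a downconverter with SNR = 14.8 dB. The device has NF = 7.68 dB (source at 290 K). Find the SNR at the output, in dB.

By definition F = SNR_in/SNR_out, so in dB: SNR_out = SNR_in − NF
SNR_out = 14.8 − 7.68 = 7.12 dB

7.12 dB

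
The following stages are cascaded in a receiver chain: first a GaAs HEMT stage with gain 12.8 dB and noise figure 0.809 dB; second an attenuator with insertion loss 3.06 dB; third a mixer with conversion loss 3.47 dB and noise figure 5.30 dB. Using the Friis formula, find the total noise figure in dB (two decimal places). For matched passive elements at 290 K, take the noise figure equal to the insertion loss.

1.80 dB

Convert to linear (a loss of L dB is a gain of −L dB): F_i = 10^(NF_i/10), G_i = 10^(G_i,dB/10)
  Stage 1: F_1 = 10^(0.809/10) = 1.205, G_1 = 10^(12.8/10) = 19.05
  Stage 2: F_2 = 10^(3.06/10) = 2.023, G_2 = 10^(−3.06/10) = 0.4943
  Stage 3: F_3 = 10^(5.30/10) = 3.388, G_3 = 10^(−3.47/10) = 0.4498
Friis cascade:
  F = 1.205 + (2.023 − 1)/19.05 + (3.388 − 1)/9.419 = 1.512
NF = 10 log₁₀(1.512) = 1.80 dB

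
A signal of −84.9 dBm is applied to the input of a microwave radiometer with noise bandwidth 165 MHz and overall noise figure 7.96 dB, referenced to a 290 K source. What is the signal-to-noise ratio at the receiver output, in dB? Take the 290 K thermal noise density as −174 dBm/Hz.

Noise floor: N = −174 + 10 log₁₀(B) + NF
10 log₁₀(1.65×10⁸) = 82.17 dB
N = −174 + 82.17 + 7.96 = −83.87 dBm
SNR = P_sig − N = −84.9 − (−83.87) = −1.03 dB → −1.0 dB

−1.0 dB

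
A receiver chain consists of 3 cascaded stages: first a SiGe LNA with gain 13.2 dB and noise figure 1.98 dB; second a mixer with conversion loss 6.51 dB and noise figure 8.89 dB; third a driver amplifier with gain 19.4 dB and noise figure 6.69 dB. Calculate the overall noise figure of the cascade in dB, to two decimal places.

Convert to linear (a loss of L dB is a gain of −L dB): F_i = 10^(NF_i/10), G_i = 10^(G_i,dB/10)
  Stage 1: F_1 = 10^(1.98/10) = 1.578, G_1 = 10^(13.2/10) = 20.89
  Stage 2: F_2 = 10^(8.89/10) = 7.745, G_2 = 10^(−6.51/10) = 0.2234
  Stage 3: F_3 = 10^(6.69/10) = 4.667, G_3 = 10^(19.4/10) = 87.10
Friis cascade:
  F = 1.578 + (7.745 − 1)/20.89 + (4.667 − 1)/4.667 = 2.686
NF = 10 log₁₀(2.686) = 4.29 dB

4.29 dB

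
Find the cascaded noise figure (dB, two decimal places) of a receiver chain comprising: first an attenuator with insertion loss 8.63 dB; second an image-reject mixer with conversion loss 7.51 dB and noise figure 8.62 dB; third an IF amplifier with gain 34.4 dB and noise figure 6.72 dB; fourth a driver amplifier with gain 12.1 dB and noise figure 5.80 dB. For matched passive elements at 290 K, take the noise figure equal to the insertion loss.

23.12 dB

Convert to linear (a loss of L dB is a gain of −L dB): F_i = 10^(NF_i/10), G_i = 10^(G_i,dB/10)
  Stage 1: F_1 = 10^(8.63/10) = 7.295, G_1 = 10^(−8.63/10) = 0.1371
  Stage 2: F_2 = 10^(8.62/10) = 7.278, G_2 = 10^(−7.51/10) = 0.1774
  Stage 3: F_3 = 10^(6.72/10) = 4.699, G_3 = 10^(34.4/10) = 2754
  Stage 4: F_4 = 10^(5.80/10) = 3.802, G_4 = 10^(12.1/10) = 16.22
Friis cascade:
  F = 7.295 + (7.278 − 1)/0.1371 + (4.699 − 1)/0.02432 + (3.802 − 1)/66.99 = 205.2
NF = 10 log₁₀(205.2) = 23.12 dB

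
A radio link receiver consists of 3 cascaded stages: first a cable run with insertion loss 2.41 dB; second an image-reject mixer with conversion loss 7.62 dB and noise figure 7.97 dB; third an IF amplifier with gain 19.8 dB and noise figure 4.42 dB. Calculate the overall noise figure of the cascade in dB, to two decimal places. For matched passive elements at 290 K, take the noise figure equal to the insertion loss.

14.58 dB

Convert to linear (a loss of L dB is a gain of −L dB): F_i = 10^(NF_i/10), G_i = 10^(G_i,dB/10)
  Stage 1: F_1 = 10^(2.41/10) = 1.742, G_1 = 10^(−2.41/10) = 0.5741
  Stage 2: F_2 = 10^(7.97/10) = 6.266, G_2 = 10^(−7.62/10) = 0.1730
  Stage 3: F_3 = 10^(4.42/10) = 2.767, G_3 = 10^(19.8/10) = 95.50
Friis cascade:
  F = 1.742 + (6.266 − 1)/0.5741 + (2.767 − 1)/0.09931 = 28.71
NF = 10 log₁₀(28.71) = 14.58 dB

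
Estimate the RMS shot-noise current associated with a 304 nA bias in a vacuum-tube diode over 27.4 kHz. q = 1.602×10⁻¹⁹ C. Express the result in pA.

I_n = √(2qI·B)
2qI·B = 2 × 1.602×10⁻¹⁹ × 3.04×10⁻⁷ × 2.74×10⁴ = 2.67×10⁻²¹ A²
I_n = √(2.67×10⁻²¹) = 5.17×10⁻¹¹ A = 51.7 pA

51.7 pA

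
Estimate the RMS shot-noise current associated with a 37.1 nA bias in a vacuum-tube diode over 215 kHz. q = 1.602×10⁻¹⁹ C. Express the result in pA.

I_n = √(2qI·B)
2qI·B = 2 × 1.602×10⁻¹⁹ × 3.71×10⁻⁸ × 2.15×10⁵ = 2.56×10⁻²¹ A²
I_n = √(2.56×10⁻²¹) = 5.06×10⁻¹¹ A = 50.6 pA

50.6 pA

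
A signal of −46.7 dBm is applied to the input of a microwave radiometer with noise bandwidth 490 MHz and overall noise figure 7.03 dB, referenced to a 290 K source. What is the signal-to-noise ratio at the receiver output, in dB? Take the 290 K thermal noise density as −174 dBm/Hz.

33.4 dB

Noise floor: N = −174 + 10 log₁₀(B) + NF
10 log₁₀(4.90×10⁸) = 86.9 dB
N = −174 + 86.9 + 7.03 = −80.07 dBm
SNR = P_sig − N = −46.7 − (−80.07) = 33.37 dB → 33.4 dB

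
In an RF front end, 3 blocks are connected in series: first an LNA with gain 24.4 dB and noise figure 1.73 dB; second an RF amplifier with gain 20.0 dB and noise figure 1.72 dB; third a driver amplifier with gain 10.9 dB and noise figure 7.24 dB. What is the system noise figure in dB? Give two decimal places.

Convert to linear (a loss of L dB is a gain of −L dB): F_i = 10^(NF_i/10), G_i = 10^(G_i,dB/10)
  Stage 1: F_1 = 10^(1.73/10) = 1.489, G_1 = 10^(24.4/10) = 275.4
  Stage 2: F_2 = 10^(1.72/10) = 1.486, G_2 = 10^(20.0/10) = 100.0
  Stage 3: F_3 = 10^(7.24/10) = 5.297, G_3 = 10^(10.9/10) = 12.30
Friis cascade:
  F = 1.489 + (1.486 − 1)/275.4 + (5.297 − 1)/2.754×10⁴ = 1.491
NF = 10 log₁₀(1.491) = 1.74 dB

1.74 dB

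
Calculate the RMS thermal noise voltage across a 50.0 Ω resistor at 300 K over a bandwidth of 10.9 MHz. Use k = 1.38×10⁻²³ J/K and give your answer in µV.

3.00 µV

V_n = √(4kTRB)
4kTRB = 4 × 1.38×10⁻²³ × 300 × 5.00×10¹ × 1.09×10⁷ = 9.03×10⁻¹² V²
V_n = √(9.03×10⁻¹²) = 3.00×10⁻⁶ V = 3.00 µV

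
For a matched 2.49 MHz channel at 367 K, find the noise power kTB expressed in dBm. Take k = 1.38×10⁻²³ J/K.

−109.0 dBm

P_n = kTB = 1.38×10⁻²³ × 367 × 2.49×10⁶ = 1.26×10⁻¹⁴ W
In dBm: 10 log₁₀(1.26×10⁻¹⁴ / 10⁻³) = −109.0 dBm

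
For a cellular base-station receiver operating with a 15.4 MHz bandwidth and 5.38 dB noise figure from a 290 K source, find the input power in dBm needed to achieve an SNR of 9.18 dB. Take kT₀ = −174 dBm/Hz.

−87.6 dBm

Sensitivity = −174 + 10 log₁₀(B) + NF + SNR_min
= −174 + 71.88 + 5.38 + 9.18
= −87.56 dBm → −87.6 dBm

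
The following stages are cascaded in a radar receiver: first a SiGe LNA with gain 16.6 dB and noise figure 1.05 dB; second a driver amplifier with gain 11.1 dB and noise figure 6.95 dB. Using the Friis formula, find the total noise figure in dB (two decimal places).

Convert to linear (a loss of L dB is a gain of −L dB): F_i = 10^(NF_i/10), G_i = 10^(G_i,dB/10)
  Stage 1: F_1 = 10^(1.05/10) = 1.274, G_1 = 10^(16.6/10) = 45.71
  Stage 2: F_2 = 10^(6.95/10) = 4.955, G_2 = 10^(11.1/10) = 12.88
Friis cascade:
  F = 1.274 + (4.955 − 1)/45.71 = 1.360
NF = 10 log₁₀(1.360) = 1.34 dB

1.34 dB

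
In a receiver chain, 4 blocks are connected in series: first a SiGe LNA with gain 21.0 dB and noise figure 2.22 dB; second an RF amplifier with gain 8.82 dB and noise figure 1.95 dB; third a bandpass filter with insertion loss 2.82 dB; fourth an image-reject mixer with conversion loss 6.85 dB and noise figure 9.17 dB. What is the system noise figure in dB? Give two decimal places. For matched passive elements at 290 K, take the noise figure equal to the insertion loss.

2.27 dB

Convert to linear (a loss of L dB is a gain of −L dB): F_i = 10^(NF_i/10), G_i = 10^(G_i,dB/10)
  Stage 1: F_1 = 10^(2.22/10) = 1.667, G_1 = 10^(21.0/10) = 125.9
  Stage 2: F_2 = 10^(1.95/10) = 1.567, G_2 = 10^(8.82/10) = 7.621
  Stage 3: F_3 = 10^(2.82/10) = 1.914, G_3 = 10^(−2.82/10) = 0.5224
  Stage 4: F_4 = 10^(9.17/10) = 8.260, G_4 = 10^(−6.85/10) = 0.2065
Friis cascade:
  F = 1.667 + (1.567 − 1)/125.9 + (1.914 − 1)/959.4 + (8.260 − 1)/501.2 = 1.687
NF = 10 log₁₀(1.687) = 2.27 dB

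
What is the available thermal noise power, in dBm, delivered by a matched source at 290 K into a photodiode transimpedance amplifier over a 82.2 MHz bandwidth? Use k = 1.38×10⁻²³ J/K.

−94.8 dBm

P_n = kTB = 1.38×10⁻²³ × 290 × 8.22×10⁷ = 3.29×10⁻¹³ W
In dBm: 10 log₁₀(3.29×10⁻¹³ / 10⁻³) = −94.8 dBm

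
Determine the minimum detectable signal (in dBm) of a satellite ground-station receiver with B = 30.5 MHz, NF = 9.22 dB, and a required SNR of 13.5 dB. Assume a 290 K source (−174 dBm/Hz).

Sensitivity = −174 + 10 log₁₀(B) + NF + SNR_min
= −174 + 74.84 + 9.22 + 13.5
= −76.44 dBm → −76.4 dBm

−76.4 dBm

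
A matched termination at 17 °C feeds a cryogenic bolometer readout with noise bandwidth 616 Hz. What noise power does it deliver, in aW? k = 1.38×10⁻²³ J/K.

T = 17 °C + 273.15 = 290.15 K
P_n = kTB = 1.38×10⁻²³ × 290.15 × 6.16×10² = 2.47×10⁻¹⁸ W = 2.47 aW

2.47 aW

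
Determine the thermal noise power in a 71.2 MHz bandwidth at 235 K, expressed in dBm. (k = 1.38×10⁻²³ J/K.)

P_n = kTB = 1.38×10⁻²³ × 235 × 7.12×10⁷ = 2.31×10⁻¹³ W
In dBm: 10 log₁₀(2.31×10⁻¹³ / 10⁻³) = −96.4 dBm

−96.4 dBm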